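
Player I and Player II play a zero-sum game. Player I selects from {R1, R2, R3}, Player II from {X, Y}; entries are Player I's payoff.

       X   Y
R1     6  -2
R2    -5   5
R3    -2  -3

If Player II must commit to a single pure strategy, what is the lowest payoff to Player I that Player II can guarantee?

Column maxima: X → 6, Y → 5.
The smallest of these is 5.

5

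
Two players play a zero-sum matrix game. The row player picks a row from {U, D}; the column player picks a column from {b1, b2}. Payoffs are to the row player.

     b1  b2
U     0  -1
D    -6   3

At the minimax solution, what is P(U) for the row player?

Row minima: U → -1, D → -6; maximin = -1.
Column maxima: b1 → 0, b2 → 3; minimax = 0.
-1 ≠ 0, so there is no saddle point; optimal play is mixed.
Let the row player play U with probability p. Expected payoff against b1: 0p + (-6)(1−p) = 6p − 6; against b2: (-1)p + 3(1−p) = −4p + 3.
Setting these equal: 6p − 6 = −4p + 3 ⇒ 10p = 9 ⇒ p = 9/10, and the value is (6)·(9/10) − 6 = -3/5.
For the column player: with q = P(b1), equating U's and D's payoffs gives q − 1 = −9q + 3 ⇒ q = 2/5.

9/10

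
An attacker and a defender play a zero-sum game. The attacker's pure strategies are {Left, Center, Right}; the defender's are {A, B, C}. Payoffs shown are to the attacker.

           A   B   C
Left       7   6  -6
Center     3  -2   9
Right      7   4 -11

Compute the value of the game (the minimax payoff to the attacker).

Row minima: Left → -6, Center → -2, Right → -11; maximin = -2.
Column maxima: A → 7, B → 6, C → 9; minimax = 6.
-2 ≠ 6, so there is no saddle point; optimal play is mixed.
A is strictly dominated by B (it gives the attacker strictly more in every row), so the defender never plays it.
With A eliminated, Right is strictly dominated by Left (Left gives the attacker strictly more in every remaining column), so the attacker never plays it.
On the remaining 2×2 (Left, Center vs B, C):
Let the attacker play Left with probability p. Expected payoff against B: 6p + (-2)(1−p) = 8p − 2; against C: (-6)p + 9(1−p) = −15p + 9.
Setting these equal: 8p − 2 = −15p + 9 ⇒ 23p = 11 ⇒ p = 11/23, and the value is (8)·(11/23) − 2 = 42/23.
For the defender: with q = P(B), equating Left's and Center's payoffs gives 12q − 6 = −11q + 9 ⇒ q = 15/23.

42/23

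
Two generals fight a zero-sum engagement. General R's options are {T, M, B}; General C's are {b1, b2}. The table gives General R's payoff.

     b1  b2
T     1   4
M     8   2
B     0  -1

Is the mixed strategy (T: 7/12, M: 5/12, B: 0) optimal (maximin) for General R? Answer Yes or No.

Against b1 this mix gives (7/12)·1 + (5/12)·8 = 47/12.
Against b2 this mix gives (7/12)·4 + (5/12)·2 = 19/6.
General C will play b2, holding General R to 19/6. Shifting weight toward the row that does better against b2 would raise this floor (the equalizing mix achieves 10/3 against both b2 and b1), so the proposed strategy is not optimal.

No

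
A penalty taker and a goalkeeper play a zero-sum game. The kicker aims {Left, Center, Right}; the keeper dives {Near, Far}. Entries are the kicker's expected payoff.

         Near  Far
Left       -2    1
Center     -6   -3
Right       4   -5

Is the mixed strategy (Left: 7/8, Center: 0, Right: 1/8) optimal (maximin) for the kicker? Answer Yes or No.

No

Against Near this mix gives (7/8)·(-2) + (1/8)·4 = -5/4.
Against Far this mix gives (7/8)·1 + (1/8)·(-5) = 1/4.
The keeper will play Near, holding the kicker to -5/4. Shifting weight toward the row that does better against Near would raise this floor (the equalizing mix achieves -1/2 against both Near and Far), so the proposed strategy is not optimal.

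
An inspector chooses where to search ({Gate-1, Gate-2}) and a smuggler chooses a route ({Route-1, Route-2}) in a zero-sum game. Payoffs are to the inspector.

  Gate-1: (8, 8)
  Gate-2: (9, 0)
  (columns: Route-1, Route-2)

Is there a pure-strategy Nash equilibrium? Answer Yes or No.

Yes

Row minima: Gate-1 → 8, Gate-2 → 0; maximin = 8.
Column maxima: Route-1 → 9, Route-2 → 8; minimax = 8.
maximin = minimax = 8, so a saddle point exists.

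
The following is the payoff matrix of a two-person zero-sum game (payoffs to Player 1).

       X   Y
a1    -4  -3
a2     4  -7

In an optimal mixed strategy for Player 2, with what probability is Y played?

2/3

Row minima: a1 → -4, a2 → -7; maximin = -4.
Column maxima: X → 4, Y → -3; minimax = -3.
-4 ≠ -3, so there is no saddle point; optimal play is mixed.
Let Player 1 play a1 with probability p. Expected payoff against X: (-4)p + 4(1−p) = −8p + 4; against Y: (-3)p + (-7)(1−p) = 4p − 7.
Setting these equal: −8p + 4 = 4p − 7 ⇒ −12p = -11 ⇒ p = 11/12, and the value is (-8)·(11/12) + 4 = -10/3.
For Player 2: with q = P(X), equating a1's and a2's payoffs gives −q − 3 = 11q − 7 ⇒ q = 1/3.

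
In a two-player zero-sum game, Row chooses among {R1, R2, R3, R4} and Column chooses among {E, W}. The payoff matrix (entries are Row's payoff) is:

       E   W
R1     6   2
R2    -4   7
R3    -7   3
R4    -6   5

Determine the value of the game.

Row minima: R1 → 2, R2 → -4, R3 → -7, R4 → -6; maximin = 2.
Column maxima: E → 6, W → 7; minimax = 6.
2 ≠ 6, so there is no saddle point; optimal play is mixed.
R3 is strictly dominated by R2, so Row never plays it.
R4 is strictly dominated by R2, so Row never plays it.
On the remaining 2×2 (R1, R2 vs E, W):
Let Row play R1 with probability p. Expected payoff against E: 6p + (-4)(1−p) = 10p − 4; against W: 2p + 7(1−p) = −5p + 7.
Setting these equal: 10p − 4 = −5p + 7 ⇒ 15p = 11 ⇒ p = 11/15, and the value is (10)·(11/15) − 4 = 10/3.
For Column: with q = P(E), equating R1's and R2's payoffs gives 4q + 2 = −11q + 7 ⇒ q = 1/3.

10/3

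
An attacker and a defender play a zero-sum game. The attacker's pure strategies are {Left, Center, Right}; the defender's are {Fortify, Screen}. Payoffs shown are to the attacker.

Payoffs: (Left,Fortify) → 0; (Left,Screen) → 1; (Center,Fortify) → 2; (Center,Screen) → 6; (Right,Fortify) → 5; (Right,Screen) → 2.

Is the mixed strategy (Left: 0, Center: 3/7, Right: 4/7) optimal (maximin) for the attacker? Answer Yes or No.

Against Fortify this mix gives (3/7)·2 + (4/7)·5 = 26/7.
Against Screen this mix gives (3/7)·6 + (4/7)·2 = 26/7.
All of the defender's active replies (Fortify, Screen) yield 26/7, and no column does worse for the attacker. The mix makes the defender indifferent and guarantees 26/7, so it is optimal.

Yes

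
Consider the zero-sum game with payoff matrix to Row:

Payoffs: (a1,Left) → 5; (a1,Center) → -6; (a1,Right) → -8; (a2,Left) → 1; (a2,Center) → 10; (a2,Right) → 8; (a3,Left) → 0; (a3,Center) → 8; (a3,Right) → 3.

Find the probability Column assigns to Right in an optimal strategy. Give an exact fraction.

Row minima: a1 → -8, a2 → 1, a3 → 0; maximin = 1.
Column maxima: Left → 5, Center → 10, Right → 8; minimax = 5.
1 ≠ 5, so there is no saddle point; optimal play is mixed.
a3 is strictly dominated by a2, so Row never plays it.
Center is strictly dominated by Right (it gives Row strictly more in every row), so Column never plays it.
On the remaining 2×2 (a1, a2 vs Left, Right):
Let Row play a1 with probability p. Expected payoff against Left: 5p + 1(1−p) = 4p + 1; against Right: (-8)p + 8(1−p) = −16p + 8.
Setting these equal: 4p + 1 = −16p + 8 ⇒ 20p = 7 ⇒ p = 7/20, and the value is (4)·(7/20) + 1 = 12/5.
For Column: with q = P(Left), equating a1's and a2's payoffs gives 13q − 8 = −7q + 8 ⇒ q = 4/5.

1/5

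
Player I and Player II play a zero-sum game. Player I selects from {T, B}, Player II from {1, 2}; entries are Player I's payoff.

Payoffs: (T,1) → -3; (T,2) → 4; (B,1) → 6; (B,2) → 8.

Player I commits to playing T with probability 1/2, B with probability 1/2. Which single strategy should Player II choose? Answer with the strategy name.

1

If Player II plays 1, Player I's expected payoff is (1/2)·(-3) + (1/2)·6 = 3/2.
If Player II plays 2, Player I's expected payoff is (1/2)·4 + (1/2)·8 = 6.
Player II minimizes Player I's payoff; the smallest is 3/2, so the best response is 1.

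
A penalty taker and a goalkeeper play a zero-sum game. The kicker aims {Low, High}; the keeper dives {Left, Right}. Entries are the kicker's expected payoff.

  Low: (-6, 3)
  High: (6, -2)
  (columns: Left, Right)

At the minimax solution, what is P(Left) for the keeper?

5/17

Row minima: Low → -6, High → -2; maximin = -2.
Column maxima: Left → 6, Right → 3; minimax = 3.
-2 ≠ 3, so there is no saddle point; optimal play is mixed.
Let the kicker play Low with probability p. Expected payoff against Left: (-6)p + 6(1−p) = −12p + 6; against Right: 3p + (-2)(1−p) = 5p − 2.
Setting these equal: −12p + 6 = 5p − 2 ⇒ −17p = -8 ⇒ p = 8/17, and the value is (-12)·(8/17) + 6 = 6/17.
For the keeper: with q = P(Left), equating Low's and High's payoffs gives −9q + 3 = 8q − 2 ⇒ q = 5/17.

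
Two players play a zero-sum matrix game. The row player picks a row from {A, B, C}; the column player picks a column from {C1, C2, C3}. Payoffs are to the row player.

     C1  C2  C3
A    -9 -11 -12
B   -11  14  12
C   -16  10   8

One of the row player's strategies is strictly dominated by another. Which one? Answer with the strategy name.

C

B gives a strictly higher payoff than C against every column: -11 > -16, 14 > 10, 12 > 8.
So C is strictly dominated and the row player never plays it.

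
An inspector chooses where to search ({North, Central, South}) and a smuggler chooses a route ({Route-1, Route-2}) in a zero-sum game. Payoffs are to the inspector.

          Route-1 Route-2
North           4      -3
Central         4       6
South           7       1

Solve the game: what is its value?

19/4

Row minima: North → -3, Central → 4, South → 1; maximin = 4.
Column maxima: Route-1 → 7, Route-2 → 6; minimax = 6.
4 ≠ 6, so there is no saddle point; optimal play is mixed.
North is strictly dominated by South, so the inspector never plays it.
On the remaining 2×2 (Central, South vs Route-1, Route-2):
Let the inspector play Central with probability p. Expected payoff against Route-1: 4p + 7(1−p) = −3p + 7; against Route-2: 6p + 1(1−p) = 5p + 1.
Setting these equal: −3p + 7 = 5p + 1 ⇒ −8p = -6 ⇒ p = 3/4, and the value is (-3)·(3/4) + 7 = 19/4.
For the smuggler: with q = P(Route-1), equating Central's and South's payoffs gives −2q + 6 = 6q + 1 ⇒ q = 5/8.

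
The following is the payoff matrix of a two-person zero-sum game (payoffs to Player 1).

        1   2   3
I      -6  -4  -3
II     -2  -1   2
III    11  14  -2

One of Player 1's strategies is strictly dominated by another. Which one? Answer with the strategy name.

I

II gives a strictly higher payoff than I against every column: -2 > -6, -1 > -4, 2 > -3.
So I is strictly dominated and Player 1 never plays it.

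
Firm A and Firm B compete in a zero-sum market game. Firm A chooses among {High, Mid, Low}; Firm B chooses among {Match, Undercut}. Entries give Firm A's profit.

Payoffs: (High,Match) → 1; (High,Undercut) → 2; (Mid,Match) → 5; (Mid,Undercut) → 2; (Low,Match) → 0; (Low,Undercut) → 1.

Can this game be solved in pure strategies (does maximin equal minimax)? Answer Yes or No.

Row minima: High → 1, Mid → 2, Low → 0; maximin = 2.
Column maxima: Match → 5, Undercut → 2; minimax = 2.
maximin = minimax = 2, so a saddle point exists.

Yes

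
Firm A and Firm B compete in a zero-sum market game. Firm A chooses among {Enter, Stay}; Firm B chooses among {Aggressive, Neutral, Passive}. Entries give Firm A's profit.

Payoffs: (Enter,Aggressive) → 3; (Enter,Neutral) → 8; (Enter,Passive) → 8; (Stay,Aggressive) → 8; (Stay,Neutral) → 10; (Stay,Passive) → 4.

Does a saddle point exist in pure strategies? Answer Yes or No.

Row minima: Enter → 3, Stay → 4; maximin = 4.
Column maxima: Aggressive → 8, Neutral → 10, Passive → 8; minimax = 8.
4 ≠ 8, so no pure-strategy equilibrium exists.

No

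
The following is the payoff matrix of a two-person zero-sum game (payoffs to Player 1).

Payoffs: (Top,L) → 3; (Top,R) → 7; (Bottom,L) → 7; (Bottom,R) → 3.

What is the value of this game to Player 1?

Row minima: Top → 3, Bottom → 3; maximin = 3.
Column maxima: L → 7, R → 7; minimax = 7.
3 ≠ 7, so there is no saddle point; optimal play is mixed.
Let Player 1 play Top with probability p. Expected payoff against L: 3p + 7(1−p) = −4p + 7; against R: 7p + 3(1−p) = 4p + 3.
Setting these equal: −4p + 7 = 4p + 3 ⇒ −8p = -4 ⇒ p = 1/2, and the value is (-4)·(1/2) + 7 = 5.
For Player 2: with q = P(L), equating Top's and Bottom's payoffs gives −4q + 7 = 4q + 3 ⇒ q = 1/2.

5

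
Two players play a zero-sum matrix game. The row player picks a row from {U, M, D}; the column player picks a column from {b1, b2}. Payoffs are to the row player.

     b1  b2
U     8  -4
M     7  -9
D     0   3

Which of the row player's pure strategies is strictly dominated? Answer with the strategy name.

U gives a strictly higher payoff than M against every column: 8 > 7, -4 > -9.
So M is strictly dominated and the row player never plays it.

M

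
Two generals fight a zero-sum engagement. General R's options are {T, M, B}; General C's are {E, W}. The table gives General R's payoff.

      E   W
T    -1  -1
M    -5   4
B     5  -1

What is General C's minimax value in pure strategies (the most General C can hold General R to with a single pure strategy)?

Column maxima: E → 5, W → 4.
The smallest of these is 4.

4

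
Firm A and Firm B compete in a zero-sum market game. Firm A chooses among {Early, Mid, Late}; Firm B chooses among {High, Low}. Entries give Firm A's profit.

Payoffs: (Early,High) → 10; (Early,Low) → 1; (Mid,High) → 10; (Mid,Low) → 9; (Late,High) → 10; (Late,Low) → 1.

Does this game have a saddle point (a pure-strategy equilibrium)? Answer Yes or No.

Yes

Row minima: Early → 1, Mid → 9, Late → 1; maximin = 9.
Column maxima: High → 10, Low → 9; minimax = 9.
maximin = minimax = 9, so a saddle point exists.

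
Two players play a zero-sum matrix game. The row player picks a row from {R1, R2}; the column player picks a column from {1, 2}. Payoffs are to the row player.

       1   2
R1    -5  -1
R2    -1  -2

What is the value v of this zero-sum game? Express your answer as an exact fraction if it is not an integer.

-9/5

Row minima: R1 → -5, R2 → -2; maximin = -2.
Column maxima: 1 → -1, 2 → -1; minimax = -1.
-2 ≠ -1, so there is no saddle point; optimal play is mixed.
Let the row player play R1 with probability p. Expected payoff against 1: (-5)p + (-1)(1−p) = −4p − 1; against 2: (-1)p + (-2)(1−p) = p − 2.
Setting these equal: −4p − 1 = p − 2 ⇒ −5p = -1 ⇒ p = 1/5, and the value is (-4)·(1/5) − 1 = -9/5.
For the column player: with q = P(1), equating R1's and R2's payoffs gives −4q − 1 = q − 2 ⇒ q = 1/5.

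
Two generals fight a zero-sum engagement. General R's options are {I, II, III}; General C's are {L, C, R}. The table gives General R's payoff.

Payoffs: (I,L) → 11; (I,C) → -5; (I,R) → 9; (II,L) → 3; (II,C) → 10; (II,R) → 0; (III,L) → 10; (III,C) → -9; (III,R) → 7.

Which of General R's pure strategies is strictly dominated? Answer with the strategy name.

I gives a strictly higher payoff than III against every column: 11 > 10, -5 > -9, 9 > 7.
So III is strictly dominated and General R never plays it.

III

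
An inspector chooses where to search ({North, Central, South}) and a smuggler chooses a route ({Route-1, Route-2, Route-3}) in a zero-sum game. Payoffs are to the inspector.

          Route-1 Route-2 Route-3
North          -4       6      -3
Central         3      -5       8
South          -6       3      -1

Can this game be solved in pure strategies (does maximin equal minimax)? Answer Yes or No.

No

Row minima: North → -4, Central → -5, South → -6; maximin = -4.
Column maxima: Route-1 → 3, Route-2 → 6, Route-3 → 8; minimax = 3.
-4 ≠ 3, so no pure-strategy equilibrium exists.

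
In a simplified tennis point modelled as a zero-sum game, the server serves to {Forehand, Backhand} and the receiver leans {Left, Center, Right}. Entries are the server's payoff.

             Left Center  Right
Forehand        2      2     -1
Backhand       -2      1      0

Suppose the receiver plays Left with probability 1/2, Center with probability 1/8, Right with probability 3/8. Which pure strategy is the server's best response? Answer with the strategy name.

Forehand

Expected payoff of Forehand: (1/2)·2 + (1/8)·2 + (3/8)·(-1) = 7/8.
Expected payoff of Backhand: (1/2)·(-2) + (1/8)·1 + (3/8)·0 = -7/8.
The largest is 7/8, so the server's best response is Forehand.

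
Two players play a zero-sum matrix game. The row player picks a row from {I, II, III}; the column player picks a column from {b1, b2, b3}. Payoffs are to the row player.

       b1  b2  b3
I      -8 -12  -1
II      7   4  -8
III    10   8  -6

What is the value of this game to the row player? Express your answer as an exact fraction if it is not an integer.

Row minima: I → -12, II → -8, III → -6; maximin = -6.
Column maxima: b1 → 10, b2 → 8, b3 → -1; minimax = -1.
-6 ≠ -1, so there is no saddle point; optimal play is mixed.
II is strictly dominated by III, so the row player never plays it.
b1 is strictly dominated by b2 (it gives the row player strictly more in every row), so the column player never plays it.
On the remaining 2×2 (I, III vs b2, b3):
Let the row player play I with probability p. Expected payoff against b2: (-12)p + 8(1−p) = −20p + 8; against b3: (-1)p + (-6)(1−p) = 5p − 6.
Setting these equal: −20p + 8 = 5p − 6 ⇒ −25p = -14 ⇒ p = 14/25, and the value is (-20)·(14/25) + 8 = -16/5.
For the column player: with q = P(b2), equating I's and III's payoffs gives −11q − 1 = 14q − 6 ⇒ q = 1/5.

-16/5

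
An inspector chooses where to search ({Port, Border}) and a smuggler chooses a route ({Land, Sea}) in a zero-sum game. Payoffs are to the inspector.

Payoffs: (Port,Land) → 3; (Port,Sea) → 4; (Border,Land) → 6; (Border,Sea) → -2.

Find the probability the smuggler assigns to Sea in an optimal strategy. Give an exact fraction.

1/3

Row minima: Port → 3, Border → -2; maximin = 3.
Column maxima: Land → 6, Sea → 4; minimax = 4.
3 ≠ 4, so there is no saddle point; optimal play is mixed.
Let the inspector play Port with probability p. Expected payoff against Land: 3p + 6(1−p) = −3p + 6; against Sea: 4p + (-2)(1−p) = 6p − 2.
Setting these equal: −3p + 6 = 6p − 2 ⇒ −9p = -8 ⇒ p = 8/9, and the value is (-3)·(8/9) + 6 = 10/3.
For the smuggler: with q = P(Land), equating Port's and Border's payoffs gives −q + 4 = 8q − 2 ⇒ q = 2/3.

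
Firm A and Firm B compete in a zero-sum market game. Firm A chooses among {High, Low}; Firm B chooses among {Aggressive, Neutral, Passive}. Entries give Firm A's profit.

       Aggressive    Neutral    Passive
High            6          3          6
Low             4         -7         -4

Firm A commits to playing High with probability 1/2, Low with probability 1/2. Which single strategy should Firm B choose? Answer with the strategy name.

If Firm B plays Aggressive, Firm A's expected payoff is (1/2)·6 + (1/2)·4 = 5.
If Firm B plays Neutral, Firm A's expected payoff is (1/2)·3 + (1/2)·(-7) = -2.
If Firm B plays Passive, Firm A's expected payoff is (1/2)·6 + (1/2)·(-4) = 1.
Firm B minimizes Firm A's payoff; the smallest is -2, so the best response is Neutral.

Neutral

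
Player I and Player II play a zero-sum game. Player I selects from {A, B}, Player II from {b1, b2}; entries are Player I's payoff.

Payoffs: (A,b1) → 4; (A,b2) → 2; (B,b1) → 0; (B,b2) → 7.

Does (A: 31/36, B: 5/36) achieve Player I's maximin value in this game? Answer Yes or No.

No

Against b1 this mix gives (31/36)·4 + (5/36)·0 = 31/9.
Against b2 this mix gives (31/36)·2 + (5/36)·7 = 97/36.
Player II will play b2, holding Player I to 97/36. Shifting weight toward the row that does better against b2 would raise this floor (the equalizing mix achieves 28/9 against both b2 and b1), so the proposed strategy is not optimal.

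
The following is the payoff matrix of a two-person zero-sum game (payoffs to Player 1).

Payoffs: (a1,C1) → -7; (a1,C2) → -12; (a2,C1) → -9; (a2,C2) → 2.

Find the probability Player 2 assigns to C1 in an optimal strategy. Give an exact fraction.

7/8

Row minima: a1 → -12, a2 → -9; maximin = -9.
Column maxima: C1 → -7, C2 → 2; minimax = -7.
-9 ≠ -7, so there is no saddle point; optimal play is mixed.
Let Player 1 play a1 with probability p. Expected payoff against C1: (-7)p + (-9)(1−p) = 2p − 9; against C2: (-12)p + 2(1−p) = −14p + 2.
Setting these equal: 2p − 9 = −14p + 2 ⇒ 16p = 11 ⇒ p = 11/16, and the value is (2)·(11/16) − 9 = -61/8.
For Player 2: with q = P(C1), equating a1's and a2's payoffs gives 5q − 12 = −11q + 2 ⇒ q = 7/8.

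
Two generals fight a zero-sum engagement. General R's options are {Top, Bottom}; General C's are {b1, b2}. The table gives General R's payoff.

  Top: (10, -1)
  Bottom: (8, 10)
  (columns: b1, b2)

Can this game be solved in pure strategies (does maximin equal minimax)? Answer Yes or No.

Row minima: Top → -1, Bottom → 8; maximin = 8.
Column maxima: b1 → 10, b2 → 10; minimax = 10.
8 ≠ 10, so no pure-strategy equilibrium exists.

No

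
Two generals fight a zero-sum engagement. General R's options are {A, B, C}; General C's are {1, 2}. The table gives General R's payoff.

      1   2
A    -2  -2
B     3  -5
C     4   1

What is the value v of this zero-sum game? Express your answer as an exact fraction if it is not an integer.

1

Row minima: A → -2, B → -5, C → 1; maximin = 1.
Column maxima: 1 → 4, 2 → 1; minimax = 1.
Since maximin = minimax = 1, there is a saddle point and the value is 1.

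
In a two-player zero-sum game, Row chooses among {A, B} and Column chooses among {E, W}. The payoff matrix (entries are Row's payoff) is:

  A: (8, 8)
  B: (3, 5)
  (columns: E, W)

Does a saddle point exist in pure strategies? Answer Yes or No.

Row minima: A → 8, B → 3; maximin = 8.
Column maxima: E → 8, W → 8; minimax = 8.
maximin = minimax = 8, so a saddle point exists.

Yes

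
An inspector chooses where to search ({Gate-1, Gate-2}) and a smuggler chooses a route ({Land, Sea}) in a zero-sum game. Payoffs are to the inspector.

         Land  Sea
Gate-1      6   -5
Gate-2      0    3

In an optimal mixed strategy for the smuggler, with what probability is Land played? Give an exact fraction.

4/7

Row minima: Gate-1 → -5, Gate-2 → 0; maximin = 0.
Column maxima: Land → 6, Sea → 3; minimax = 3.
0 ≠ 3, so there is no saddle point; optimal play is mixed.
Let the inspector play Gate-1 with probability p. Expected payoff against Land: 6p + 0(1−p) = 6p; against Sea: (-5)p + 3(1−p) = −8p + 3.
Setting these equal: 6p = −8p + 3 ⇒ 14p = 3 ⇒ p = 3/14, and the value is (6)·(3/14) = 9/7.
For the smuggler: with q = P(Land), equating Gate-1's and Gate-2's payoffs gives 11q − 5 = −3q + 3 ⇒ q = 4/7.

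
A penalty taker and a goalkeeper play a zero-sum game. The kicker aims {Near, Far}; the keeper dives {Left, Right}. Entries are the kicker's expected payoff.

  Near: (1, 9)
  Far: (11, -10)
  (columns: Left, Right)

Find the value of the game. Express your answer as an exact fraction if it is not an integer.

109/29

Row minima: Near → 1, Far → -10; maximin = 1.
Column maxima: Left → 11, Right → 9; minimax = 9.
1 ≠ 9, so there is no saddle point; optimal play is mixed.
Let the kicker play Near with probability p. Expected payoff against Left: 1p + 11(1−p) = −10p + 11; against Right: 9p + (-10)(1−p) = 19p − 10.
Setting these equal: −10p + 11 = 19p − 10 ⇒ −29p = -21 ⇒ p = 21/29, and the value is (-10)·(21/29) + 11 = 109/29.
For the keeper: with q = P(Left), equating Near's and Far's payoffs gives −8q + 9 = 21q − 10 ⇒ q = 19/29.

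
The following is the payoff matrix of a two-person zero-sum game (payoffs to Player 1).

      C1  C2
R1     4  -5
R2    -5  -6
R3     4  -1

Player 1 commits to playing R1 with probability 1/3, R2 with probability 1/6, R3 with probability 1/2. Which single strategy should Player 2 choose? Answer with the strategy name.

If Player 2 plays C1, Player 1's expected payoff is (1/3)·4 + (1/6)·(-5) + (1/2)·4 = 5/2.
If Player 2 plays C2, Player 1's expected payoff is (1/3)·(-5) + (1/6)·(-6) + (1/2)·(-1) = -19/6.
Player 2 minimizes Player 1's payoff; the smallest is -19/6, so the best response is C2.

C2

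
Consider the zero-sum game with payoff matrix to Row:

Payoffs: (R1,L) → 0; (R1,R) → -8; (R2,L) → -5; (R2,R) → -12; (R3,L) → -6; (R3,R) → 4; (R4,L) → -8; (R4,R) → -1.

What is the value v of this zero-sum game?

Row minima: R1 → -8, R2 → -12, R3 → -6, R4 → -8; maximin = -6.
Column maxima: L → 0, R → 4; minimax = 0.
-6 ≠ 0, so there is no saddle point; optimal play is mixed.
R2 is strictly dominated by R1, so Row never plays it.
R4 is strictly dominated by R3, so Row never plays it.
On the remaining 2×2 (R1, R3 vs L, R):
Let Row play R1 with probability p. Expected payoff against L: 0p + (-6)(1−p) = 6p − 6; against R: (-8)p + 4(1−p) = −12p + 4.
Setting these equal: 6p − 6 = −12p + 4 ⇒ 18p = 10 ⇒ p = 5/9, and the value is (6)·(5/9) − 6 = -8/3.
For Column: with q = P(L), equating R1's and R3's payoffs gives 8q − 8 = −10q + 4 ⇒ q = 2/3.

-8/3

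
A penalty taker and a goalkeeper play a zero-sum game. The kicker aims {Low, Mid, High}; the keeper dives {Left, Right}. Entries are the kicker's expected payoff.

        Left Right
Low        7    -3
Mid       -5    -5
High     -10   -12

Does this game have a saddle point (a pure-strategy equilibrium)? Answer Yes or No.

Row minima: Low → -3, Mid → -5, High → -12; maximin = -3.
Column maxima: Left → 7, Right → -3; minimax = -3.
maximin = minimax = -3, so a saddle point exists.

Yes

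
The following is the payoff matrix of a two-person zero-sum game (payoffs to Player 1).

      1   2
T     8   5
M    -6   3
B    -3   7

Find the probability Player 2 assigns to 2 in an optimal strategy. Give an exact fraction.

11/13

Row minima: T → 5, M → -6, B → -3; maximin = 5.
Column maxima: 1 → 8, 2 → 7; minimax = 7.
5 ≠ 7, so there is no saddle point; optimal play is mixed.
M is strictly dominated by T, so Player 1 never plays it.
On the remaining 2×2 (T, B vs 1, 2):
Let Player 1 play T with probability p. Expected payoff against 1: 8p + (-3)(1−p) = 11p − 3; against 2: 5p + 7(1−p) = −2p + 7.
Setting these equal: 11p − 3 = −2p + 7 ⇒ 13p = 10 ⇒ p = 10/13, and the value is (11)·(10/13) − 3 = 71/13.
For Player 2: with q = P(1), equating T's and B's payoffs gives 3q + 5 = −10q + 7 ⇒ q = 2/13.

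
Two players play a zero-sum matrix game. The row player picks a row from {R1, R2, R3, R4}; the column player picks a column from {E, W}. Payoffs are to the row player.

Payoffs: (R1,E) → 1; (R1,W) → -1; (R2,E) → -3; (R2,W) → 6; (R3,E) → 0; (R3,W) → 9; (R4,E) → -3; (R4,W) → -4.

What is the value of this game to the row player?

Row minima: R1 → -1, R2 → -3, R3 → 0, R4 → -4; maximin = 0.
Column maxima: E → 1, W → 9; minimax = 1.
0 ≠ 1, so there is no saddle point; optimal play is mixed.
R2 is strictly dominated by R3, so the row player never plays it.
R4 is strictly dominated by R1, so the row player never plays it.
On the remaining 2×2 (R1, R3 vs E, W):
Let the row player play R1 with probability p. Expected payoff against E: 1p + 0(1−p) = p; against W: (-1)p + 9(1−p) = −10p + 9.
Setting these equal: p = −10p + 9 ⇒ 11p = 9 ⇒ p = 9/11, and the value is (1)·(9/11) = 9/11.
For the column player: with q = P(E), equating R1's and R3's payoffs gives 2q − 1 = −9q + 9 ⇒ q = 10/11.

9/11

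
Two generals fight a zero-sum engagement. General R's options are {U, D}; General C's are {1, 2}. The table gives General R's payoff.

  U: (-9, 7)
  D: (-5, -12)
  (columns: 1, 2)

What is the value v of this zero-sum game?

Row minima: U → -9, D → -12; maximin = -9.
Column maxima: 1 → -5, 2 → 7; minimax = -5.
-9 ≠ -5, so there is no saddle point; optimal play is mixed.
Let General R play U with probability p. Expected payoff against 1: (-9)p + (-5)(1−p) = −4p − 5; against 2: 7p + (-12)(1−p) = 19p − 12.
Setting these equal: −4p − 5 = 19p − 12 ⇒ −23p = -7 ⇒ p = 7/23, and the value is (-4)·(7/23) − 5 = -143/23.
For General C: with q = P(1), equating U's and D's payoffs gives −16q + 7 = 7q − 12 ⇒ q = 19/23.

-143/23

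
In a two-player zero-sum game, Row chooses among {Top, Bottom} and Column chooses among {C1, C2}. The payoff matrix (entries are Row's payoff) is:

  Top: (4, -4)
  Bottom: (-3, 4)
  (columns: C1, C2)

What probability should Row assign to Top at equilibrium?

Row minima: Top → -4, Bottom → -3; maximin = -3.
Column maxima: C1 → 4, C2 → 4; minimax = 4.
-3 ≠ 4, so there is no saddle point; optimal play is mixed.
Let Row play Top with probability p. Expected payoff against C1: 4p + (-3)(1−p) = 7p − 3; against C2: (-4)p + 4(1−p) = −8p + 4.
Setting these equal: 7p − 3 = −8p + 4 ⇒ 15p = 7 ⇒ p = 7/15, and the value is (7)·(7/15) − 3 = 4/15.
For Column: with q = P(C1), equating Top's and Bottom's payoffs gives 8q − 4 = −7q + 4 ⇒ q = 8/15.

7/15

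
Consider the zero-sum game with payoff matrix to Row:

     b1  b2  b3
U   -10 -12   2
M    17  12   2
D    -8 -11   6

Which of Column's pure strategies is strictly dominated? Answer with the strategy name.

b2 holds Row's payoff strictly below b1 in every row: -12 < -10, 12 < 17, -11 < -8.
So b1 is strictly dominated for Column.

b1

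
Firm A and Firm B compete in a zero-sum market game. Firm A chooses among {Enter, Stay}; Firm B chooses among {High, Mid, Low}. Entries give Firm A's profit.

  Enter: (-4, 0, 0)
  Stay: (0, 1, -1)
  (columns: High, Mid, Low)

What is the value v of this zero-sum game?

Row minima: Enter → -4, Stay → -1; maximin = -1.
Column maxima: High → 0, Mid → 1, Low → 0; minimax = 0.
-1 ≠ 0, so there is no saddle point; optimal play is mixed.
Mid is strictly dominated by High (it gives Firm A strictly more in every row), so Firm B never plays it.
On the remaining 2×2 (Enter, Stay vs High, Low):
Let Firm A play Enter with probability p. Expected payoff against High: (-4)p + 0(1−p) = −4p; against Low: 0p + (-1)(1−p) = p − 1.
Setting these equal: −4p = p − 1 ⇒ −5p = -1 ⇒ p = 1/5, and the value is (-4)·(1/5) = -4/5.
For Firm B: with q = P(High), equating Enter's and Stay's payoffs gives −4q = q − 1 ⇒ q = 1/5.

-4/5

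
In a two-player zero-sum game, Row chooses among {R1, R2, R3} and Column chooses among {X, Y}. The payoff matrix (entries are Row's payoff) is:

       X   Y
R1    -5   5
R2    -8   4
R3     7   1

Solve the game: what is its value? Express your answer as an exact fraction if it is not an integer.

5/2

Row minima: R1 → -5, R2 → -8, R3 → 1; maximin = 1.
Column maxima: X → 7, Y → 5; minimax = 5.
1 ≠ 5, so there is no saddle point; optimal play is mixed.
R2 is strictly dominated by R1, so Row never plays it.
On the remaining 2×2 (R1, R3 vs X, Y):
Let Row play R1 with probability p. Expected payoff against X: (-5)p + 7(1−p) = −12p + 7; against Y: 5p + 1(1−p) = 4p + 1.
Setting these equal: −12p + 7 = 4p + 1 ⇒ −16p = -6 ⇒ p = 3/8, and the value is (-12)·(3/8) + 7 = 5/2.
For Column: with q = P(X), equating R1's and R3's payoffs gives −10q + 5 = 6q + 1 ⇒ q = 1/4.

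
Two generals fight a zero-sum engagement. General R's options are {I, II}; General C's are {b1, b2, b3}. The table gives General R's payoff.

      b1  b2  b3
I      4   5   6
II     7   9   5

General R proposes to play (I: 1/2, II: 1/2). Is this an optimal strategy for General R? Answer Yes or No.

Yes

Against b1 this mix gives (1/2)·4 + (1/2)·7 = 11/2.
Against b2 this mix gives (1/2)·5 + (1/2)·9 = 7.
Against b3 this mix gives (1/2)·6 + (1/2)·5 = 11/2.
All of General C's active replies (b1, b3) yield 11/2, and no column does worse for General R. The mix makes General C indifferent and guarantees 11/2, so it is optimal.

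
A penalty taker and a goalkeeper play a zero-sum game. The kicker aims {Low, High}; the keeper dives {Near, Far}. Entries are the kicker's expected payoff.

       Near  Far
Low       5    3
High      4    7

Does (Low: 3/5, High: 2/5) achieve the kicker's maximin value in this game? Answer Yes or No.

Yes

Against Near this mix gives (3/5)·5 + (2/5)·4 = 23/5.
Against Far this mix gives (3/5)·3 + (2/5)·7 = 23/5.
All of the keeper's active replies (Near, Far) yield 23/5, and no column does worse for the kicker. The mix makes the keeper indifferent and guarantees 23/5, so it is optimal.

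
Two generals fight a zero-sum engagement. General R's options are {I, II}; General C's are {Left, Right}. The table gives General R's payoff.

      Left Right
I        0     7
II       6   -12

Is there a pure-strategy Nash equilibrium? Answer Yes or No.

Row minima: I → 0, II → -12; maximin = 0.
Column maxima: Left → 6, Right → 7; minimax = 6.
0 ≠ 6, so no pure-strategy equilibrium exists.

No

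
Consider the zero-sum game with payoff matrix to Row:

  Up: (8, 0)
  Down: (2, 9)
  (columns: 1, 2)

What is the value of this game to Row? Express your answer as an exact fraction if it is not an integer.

24/5

Row minima: Up → 0, Down → 2; maximin = 2.
Column maxima: 1 → 8, 2 → 9; minimax = 8.
2 ≠ 8, so there is no saddle point; optimal play is mixed.
Let Row play Up with probability p. Expected payoff against 1: 8p + 2(1−p) = 6p + 2; against 2: 0p + 9(1−p) = −9p + 9.
Setting these equal: 6p + 2 = −9p + 9 ⇒ 15p = 7 ⇒ p = 7/15, and the value is (6)·(7/15) + 2 = 24/5.
For Column: with q = P(1), equating Up's and Down's payoffs gives 8q = −7q + 9 ⇒ q = 3/5.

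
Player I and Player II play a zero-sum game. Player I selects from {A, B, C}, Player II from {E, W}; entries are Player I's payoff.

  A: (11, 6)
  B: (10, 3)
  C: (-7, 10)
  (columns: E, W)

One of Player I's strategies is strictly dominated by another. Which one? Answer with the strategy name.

B

A gives a strictly higher payoff than B against every column: 11 > 10, 6 > 3.
So B is strictly dominated and Player I never plays it.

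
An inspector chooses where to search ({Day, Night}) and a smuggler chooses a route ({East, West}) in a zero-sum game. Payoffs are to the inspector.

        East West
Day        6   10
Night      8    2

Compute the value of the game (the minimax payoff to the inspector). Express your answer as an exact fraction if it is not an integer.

Row minima: Day → 6, Night → 2; maximin = 6.
Column maxima: East → 8, West → 10; minimax = 8.
6 ≠ 8, so there is no saddle point; optimal play is mixed.
Let the inspector play Day with probability p. Expected payoff against East: 6p + 8(1−p) = −2p + 8; against West: 10p + 2(1−p) = 8p + 2.
Setting these equal: −2p + 8 = 8p + 2 ⇒ −10p = -6 ⇒ p = 3/5, and the value is (-2)·(3/5) + 8 = 34/5.
For the smuggler: with q = P(East), equating Day's and Night's payoffs gives −4q + 10 = 6q + 2 ⇒ q = 4/5.

34/5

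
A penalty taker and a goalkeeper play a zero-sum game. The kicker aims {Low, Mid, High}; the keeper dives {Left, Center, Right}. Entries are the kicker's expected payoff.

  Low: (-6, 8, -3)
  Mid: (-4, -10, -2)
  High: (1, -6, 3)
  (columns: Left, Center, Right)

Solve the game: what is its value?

Row minima: Low → -6, Mid → -10, High → -6; maximin = -6.
Column maxima: Left → 1, Center → 8, Right → 3; minimax = 1.
-6 ≠ 1, so there is no saddle point; optimal play is mixed.
Mid is strictly dominated by High, so the kicker never plays it.
Right is strictly dominated by Left (it gives the kicker strictly more in every row), so the keeper never plays it.
On the remaining 2×2 (Low, High vs Left, Center):
Let the kicker play Low with probability p. Expected payoff against Left: (-6)p + 1(1−p) = −7p + 1; against Center: 8p + (-6)(1−p) = 14p − 6.
Setting these equal: −7p + 1 = 14p − 6 ⇒ −21p = -7 ⇒ p = 1/3, and the value is (-7)·(1/3) + 1 = -4/3.
For the keeper: with q = P(Left), equating Low's and High's payoffs gives −14q + 8 = 7q − 6 ⇒ q = 2/3.

-4/3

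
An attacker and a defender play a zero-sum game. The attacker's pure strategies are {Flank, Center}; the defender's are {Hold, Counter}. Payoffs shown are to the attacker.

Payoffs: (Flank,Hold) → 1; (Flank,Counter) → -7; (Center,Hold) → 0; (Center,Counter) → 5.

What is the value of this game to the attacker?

Row minima: Flank → -7, Center → 0; maximin = 0.
Column maxima: Hold → 1, Counter → 5; minimax = 1.
0 ≠ 1, so there is no saddle point; optimal play is mixed.
Let the attacker play Flank with probability p. Expected payoff against Hold: 1p + 0(1−p) = p; against Counter: (-7)p + 5(1−p) = −12p + 5.
Setting these equal: p = −12p + 5 ⇒ 13p = 5 ⇒ p = 5/13, and the value is (1)·(5/13) = 5/13.
For the defender: with q = P(Hold), equating Flank's and Center's payoffs gives 8q − 7 = −5q + 5 ⇒ q = 12/13.

5/13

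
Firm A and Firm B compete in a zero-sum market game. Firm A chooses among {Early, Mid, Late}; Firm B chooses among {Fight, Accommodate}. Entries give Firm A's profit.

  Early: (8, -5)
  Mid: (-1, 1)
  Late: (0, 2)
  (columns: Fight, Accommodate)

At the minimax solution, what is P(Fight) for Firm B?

Row minima: Early → -5, Mid → -1, Late → 0; maximin = 0.
Column maxima: Fight → 8, Accommodate → 2; minimax = 2.
0 ≠ 2, so there is no saddle point; optimal play is mixed.
Mid is strictly dominated by Late, so Firm A never plays it.
On the remaining 2×2 (Early, Late vs Fight, Accommodate):
Let Firm A play Early with probability p. Expected payoff against Fight: 8p + 0(1−p) = 8p; against Accommodate: (-5)p + 2(1−p) = −7p + 2.
Setting these equal: 8p = −7p + 2 ⇒ 15p = 2 ⇒ p = 2/15, and the value is (8)·(2/15) = 16/15.
For Firm B: with q = P(Fight), equating Early's and Late's payoffs gives 13q − 5 = −2q + 2 ⇒ q = 7/15.

7/15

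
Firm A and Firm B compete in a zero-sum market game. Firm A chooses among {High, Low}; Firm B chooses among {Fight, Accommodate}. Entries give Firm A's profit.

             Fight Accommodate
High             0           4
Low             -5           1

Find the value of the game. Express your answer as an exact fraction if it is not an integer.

Row minima: High → 0, Low → -5; maximin = 0.
Column maxima: Fight → 0, Accommodate → 4; minimax = 0.
Since maximin = minimax = 0, there is a saddle point and the value is 0.

0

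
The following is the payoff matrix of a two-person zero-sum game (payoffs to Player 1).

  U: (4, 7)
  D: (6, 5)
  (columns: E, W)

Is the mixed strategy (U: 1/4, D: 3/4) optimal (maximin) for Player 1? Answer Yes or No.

Against E this mix gives (1/4)·4 + (3/4)·6 = 11/2.
Against W this mix gives (1/4)·7 + (3/4)·5 = 11/2.
All of Player 2's active replies (E, W) yield 11/2, and no column does worse for Player 1. The mix makes Player 2 indifferent and guarantees 11/2, so it is optimal.

Yes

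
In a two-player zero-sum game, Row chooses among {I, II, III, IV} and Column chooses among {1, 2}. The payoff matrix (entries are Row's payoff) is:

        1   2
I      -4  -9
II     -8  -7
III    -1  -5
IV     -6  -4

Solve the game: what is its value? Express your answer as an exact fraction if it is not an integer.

Row minima: I → -9, II → -8, III → -5, IV → -6; maximin = -5.
Column maxima: 1 → -1, 2 → -4; minimax = -4.
-5 ≠ -4, so there is no saddle point; optimal play is mixed.
I is strictly dominated by III, so Row never plays it.
II is strictly dominated by III, so Row never plays it.
On the remaining 2×2 (III, IV vs 1, 2):
Let Row play III with probability p. Expected payoff against 1: (-1)p + (-6)(1−p) = 5p − 6; against 2: (-5)p + (-4)(1−p) = −p − 4.
Setting these equal: 5p − 6 = −p − 4 ⇒ 6p = 2 ⇒ p = 1/3, and the value is (5)·(1/3) − 6 = -13/3.
For Column: with q = P(1), equating III's and IV's payoffs gives 4q − 5 = −2q − 4 ⇒ q = 1/6.

-13/3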